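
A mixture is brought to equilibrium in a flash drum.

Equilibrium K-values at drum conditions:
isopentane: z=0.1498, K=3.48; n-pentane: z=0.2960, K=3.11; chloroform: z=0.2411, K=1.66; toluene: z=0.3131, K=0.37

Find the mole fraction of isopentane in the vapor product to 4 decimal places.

y_isopentane = 0.1647

Material balance + equilibrium reduce to Σ zᵢ(Kᵢ−1)/(1+β(Kᵢ−1)) = 0.
Feasibility: ΣzᵢKᵢ = 1.9579, Σzᵢ/Kᵢ = 1.1297 — both > 1, two phases present.
Newton iteration, β⁰ = 0.5:
  β = 0.5000: g = 0.30146, g' = -0.8199 → β = 0.8677
  β = 0.8677: g = 0.00459, g' = -0.9043 → β = 0.8728
  β = 0.8728: g = -0.00002, g' = -0.9107 → β = 0.8727
Converged at β = 0.8727.
Compositions from xᵢ = zᵢ/(1+β(Kᵢ−1)), yᵢ = Kᵢxᵢ:
  isopentane: x = 0.0473, y = 0.1647
  n-pentane: x = 0.1042, y = 0.3240
  chloroform: x = 0.1530, y = 0.2539
  toluene: x = 0.6955, y = 0.2573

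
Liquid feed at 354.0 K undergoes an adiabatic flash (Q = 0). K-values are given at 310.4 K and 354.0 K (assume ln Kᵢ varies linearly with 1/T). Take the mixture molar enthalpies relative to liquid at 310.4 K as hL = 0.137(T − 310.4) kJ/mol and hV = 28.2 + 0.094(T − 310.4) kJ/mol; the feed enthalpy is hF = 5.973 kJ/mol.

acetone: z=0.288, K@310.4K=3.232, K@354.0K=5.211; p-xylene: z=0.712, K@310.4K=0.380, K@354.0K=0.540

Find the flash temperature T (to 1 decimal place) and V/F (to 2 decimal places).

Adiabatic flash: solve Rachford–Rice at each trial T, then check hF = ψ·hV(T) + (1−ψ)·hL(T).
  T = 310.4 K: K = (3.232, 0.380), RR gives ψ = 0.146, H_out = 4.104 kJ/mol
  T = 354.0 K: K = (5.211, 0.540), RR gives ψ = 0.457, H_out = 18.004 kJ/mol
  T = 332.2 K: K = (4.169, 0.458), RR gives ψ = 0.307, H_out = 11.354 kJ/mol
  T = 321.3 K: K = (3.686, 0.419), RR gives ψ = 0.230, H_out = 7.881 kJ/mol
  T = 315.9 K: K = (3.458, 0.399), RR gives ψ = 0.190, H_out = 6.061 kJ/mol
  T = 313.1 K: K = (3.342, 0.389), RR gives ψ = 0.168, H_out = 5.079 kJ/mol
  T = 314.5 K: K = (3.400, 0.394), RR gives ψ = 0.179, H_out = 5.574 kJ/mol
Linear interpolation between T = 314.5 (H_out = 5.574) and T = 315.9 (H_out = 6.061) on hF = 5.973 gives T ≈ 315.6 K, at which ψ = 0.19.

T = 315.6 K, V/F = 0.19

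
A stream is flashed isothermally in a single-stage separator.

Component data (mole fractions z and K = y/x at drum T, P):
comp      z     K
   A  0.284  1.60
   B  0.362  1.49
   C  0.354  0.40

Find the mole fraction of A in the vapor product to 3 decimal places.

Rachford–Rice: g(ψ) = Σ zᵢ(Kᵢ−1)/(1+ψ(Kᵢ−1)) = 0.
Check two-phase: ΣzᵢKᵢ = 1.135 > 1 and Σzᵢ/Kᵢ = 1.305 > 1, so g(0) = 0.135 > 0 and g(1) = -0.305 < 0.
Iterate (Newton) starting at ψ = 0.5:
  ψ = 0.500: g = -0.0299, g' = -0.377 → ψ = 0.421
  ψ = 0.421: g = -0.0010, g' = -0.353 → ψ = 0.418
Converged at ψ = 0.418.
Compositions from xᵢ = zᵢ/(1+ψ(Kᵢ−1)), yᵢ = Kᵢxᵢ:
  A: x = 0.227, y = 0.363
  B: x = 0.300, y = 0.448
  C: x = 0.472, y = 0.189

y_A = 0.363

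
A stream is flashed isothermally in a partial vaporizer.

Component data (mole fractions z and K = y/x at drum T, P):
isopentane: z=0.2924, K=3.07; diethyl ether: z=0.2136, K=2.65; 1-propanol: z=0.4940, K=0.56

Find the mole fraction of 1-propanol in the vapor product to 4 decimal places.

Let ψ = V/F and solve Σ zᵢ(Kᵢ−1)/(1+ψ(Kᵢ−1)) = 0.
Check two-phase: ΣzᵢKᵢ = 1.7403 > 1 and Σzᵢ/Kᵢ = 1.0580 > 1, so g(0) = 0.7403 > 0 and g(1) = -0.0580 < 0.
Iterate (Newton) starting at ψ = 0.36:
  ψ = 0.3600: g = 0.30965, g' = -0.7753 → ψ = 0.7594
  ψ = 0.7594: g = 0.06532, g' = -0.5197 → ψ = 0.8851
  ψ = 0.8851: g = 0.00094, g' = -0.5088 → ψ = 0.8870
Converged at ψ = 0.8870.
Compositions from xᵢ = zᵢ/(1+ψ(Kᵢ−1)), yᵢ = Kᵢxᵢ:
  isopentane: x = 0.1031, y = 0.3165
  diethyl ether: x = 0.0867, y = 0.2298
  1-propanol: x = 0.8102, y = 0.4537

y_1-propanol = 0.4537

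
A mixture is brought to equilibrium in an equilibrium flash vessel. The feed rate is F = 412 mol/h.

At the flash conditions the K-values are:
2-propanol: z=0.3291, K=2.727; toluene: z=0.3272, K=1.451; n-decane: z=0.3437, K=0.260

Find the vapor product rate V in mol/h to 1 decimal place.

V = 217.0 mol/h

Newton–Raphson from β = 0.5:
  β = 0.5000: g = 0.02170, g' = -0.8012 → β = 0.5271
  β = 0.5271: g = -0.00022, g' = -0.8183 → β = 0.5268
Converged at β = 0.5268.
Then V = β·F = 0.5268·412 = 217.0 mol/h and L = F − V = 195.0 mol/h.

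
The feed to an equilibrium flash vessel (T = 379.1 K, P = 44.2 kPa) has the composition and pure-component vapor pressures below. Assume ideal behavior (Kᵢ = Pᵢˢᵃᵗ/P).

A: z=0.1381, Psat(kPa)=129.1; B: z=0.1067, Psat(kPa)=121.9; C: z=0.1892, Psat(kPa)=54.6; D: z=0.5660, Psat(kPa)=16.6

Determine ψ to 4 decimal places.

Raoult's law: Kᵢ = Pᵢˢᵃᵗ/P = Pᵢˢᵃᵗ/44.2.
  K_A = 129.1/44.2 = 2.920814, K_B = 121.9/44.2 = 2.757919, K_C = 54.6/44.2 = 1.235294, K_D = 16.6/44.2 = 0.375566
Let ψ = V/F and solve Σ zᵢ(Kᵢ−1)/(1+ψ(Kᵢ−1)) = 0.
Check two-phase: ΣzᵢKᵢ = 1.1439 > 1 and Σzᵢ/Kᵢ = 1.7462 > 1, so g(0) = 0.1439 > 0 and g(1) = -0.7462 < 0.
Iterate (Newton) starting at ψ = 0.5:
  ψ = 0.5000: g = -0.23890, g' = -0.7009 → ψ = 0.1592
  ψ = 0.1592: g = 0.00020, g' = -0.7820 → ψ = 0.1594
Converged at ψ = 0.1594.

ψ = 0.1594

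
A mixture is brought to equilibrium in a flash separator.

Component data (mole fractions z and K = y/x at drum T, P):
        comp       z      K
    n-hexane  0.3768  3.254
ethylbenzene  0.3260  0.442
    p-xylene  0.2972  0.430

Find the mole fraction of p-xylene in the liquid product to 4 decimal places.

Newton iteration, β⁰ = 0.5:
  β = 0.5000: g = -0.08993, g' = -0.8073 → β = 0.3886
  β = 0.3886: g = 0.00287, g' = -0.8688 → β = 0.3919
Converged at β = 0.3919.
Compositions from xᵢ = zᵢ/(1+β(Kᵢ−1)), yᵢ = Kᵢxᵢ:
  n-hexane: x = 0.2001, y = 0.6510
  ethylbenzene: x = 0.4172, y = 0.1844
  p-xylene: x = 0.3827, y = 0.1646

x_p-xylene = 0.3827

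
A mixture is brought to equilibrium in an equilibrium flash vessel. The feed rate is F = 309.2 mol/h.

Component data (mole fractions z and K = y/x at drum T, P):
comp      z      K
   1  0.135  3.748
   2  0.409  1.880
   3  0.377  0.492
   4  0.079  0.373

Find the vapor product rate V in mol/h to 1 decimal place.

Rachford–Rice: g(ψ) = Σ zᵢ(Kᵢ−1)/(1+ψ(Kᵢ−1)) = 0.
g(0) = ΣzᵢKᵢ − 1 = 0.490 and g(1) = 1 − Σzᵢ/Kᵢ = -0.232, so a root lies in (0, 1).
Newton iteration, ψ⁰ = 0.5:
  ψ = 0.500: g = 0.0773, g' = -0.574 → ψ = 0.635
  ψ = 0.635: g = 0.0012, g' = -0.563 → ψ = 0.637
Converged at ψ = 0.637.
Then V = ψ·F = 0.6368·309.2 = 196.9 mol/h and L = F − V = 112.3 mol/h.

V = 196.9 mol/h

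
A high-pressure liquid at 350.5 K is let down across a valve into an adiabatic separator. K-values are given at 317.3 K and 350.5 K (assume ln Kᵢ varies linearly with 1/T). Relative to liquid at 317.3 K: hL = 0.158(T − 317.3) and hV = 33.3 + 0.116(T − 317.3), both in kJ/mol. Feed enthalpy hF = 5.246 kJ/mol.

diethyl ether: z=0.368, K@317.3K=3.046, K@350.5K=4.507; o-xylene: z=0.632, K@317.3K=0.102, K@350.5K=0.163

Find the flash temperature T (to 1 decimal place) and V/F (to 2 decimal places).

Adiabatic flash: solve Rachford–Rice at each trial T, then check hF = ψ·hV(T) + (1−ψ)·hL(T).
  T = 317.3 K: K = (3.046, 0.102), RR gives ψ = 0.101, H_out = 3.360 kJ/mol
  T = 350.5 K: K = (4.507, 0.163), RR gives ψ = 0.259, H_out = 13.524 kJ/mol
  T = 333.9 K: K = (3.741, 0.130), RR gives ψ = 0.193, H_out = 8.904 kJ/mol
  T = 325.6 K: K = (3.385, 0.116), RR gives ψ = 0.151, H_out = 6.291 kJ/mol
  T = 321.5 K: K = (3.215, 0.109), RR gives ψ = 0.128, H_out = 4.891 kJ/mol
  T = 323.6 K: K = (3.301, 0.112), RR gives ψ = 0.140, H_out = 5.619 kJ/mol
Linear interpolation between T = 321.5 (H_out = 4.891) and T = 323.6 (H_out = 5.619) on hF = 5.246 gives T ≈ 322.5 K, at which ψ = 0.13.

T = 322.5 K, V/F = 0.13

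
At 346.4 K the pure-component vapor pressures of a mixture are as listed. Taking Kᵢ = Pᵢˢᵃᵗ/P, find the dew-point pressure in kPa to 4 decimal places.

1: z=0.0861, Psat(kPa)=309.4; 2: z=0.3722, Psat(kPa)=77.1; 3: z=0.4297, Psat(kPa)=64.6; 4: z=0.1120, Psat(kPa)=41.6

Pdew = 69.2052 kPa

At the dew point ψ → 1, so Σzᵢ/Kᵢ = 1 with Kᵢ = Pᵢˢᵃᵗ/P ⇒ 1/P = Σzᵢ/Pᵢˢᵃᵗ.
1/P = 0.0861/309.4 + 0.3722/77.1 + 0.4297/64.6 + 0.1120/41.6 = 0.0144498 ⇒ P = 69.2052 kPa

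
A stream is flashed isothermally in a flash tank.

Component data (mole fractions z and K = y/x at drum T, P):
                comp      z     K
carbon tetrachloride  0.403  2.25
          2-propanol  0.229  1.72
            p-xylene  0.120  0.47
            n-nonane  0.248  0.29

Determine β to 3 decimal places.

β = 0.604

Newton–Raphson from β = 0.5:
  β = 0.500: g = 0.0717, g' = -0.666 → β = 0.608
  β = 0.608: g = -0.0026, g' = -0.721 → β = 0.604
Converged at β = 0.604.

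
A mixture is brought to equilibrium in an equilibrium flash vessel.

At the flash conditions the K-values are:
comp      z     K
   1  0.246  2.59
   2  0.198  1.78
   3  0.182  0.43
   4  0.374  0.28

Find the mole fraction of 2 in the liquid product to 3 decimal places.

Material balance + equilibrium reduce to Σ zᵢ(Kᵢ−1)/(1+β(Kᵢ−1)) = 0.
Feasibility: ΣzᵢKᵢ = 1.173, Σzᵢ/Kᵢ = 1.965 — both > 1, two phases present.
Iterate (Newton) starting at β = 0.5:
  β = 0.500: g = -0.2368, g' = -0.844 → β = 0.220
  β = 0.220: g = -0.0166, g' = -0.780 → β = 0.198
Converged at β = 0.198.
Compositions from xᵢ = zᵢ/(1+β(Kᵢ−1)), yᵢ = Kᵢxᵢ:
  1: x = 0.187, y = 0.484
  2: x = 0.171, y = 0.305
  3: x = 0.205, y = 0.088
  4: x = 0.436, y = 0.122

x_2 = 0.171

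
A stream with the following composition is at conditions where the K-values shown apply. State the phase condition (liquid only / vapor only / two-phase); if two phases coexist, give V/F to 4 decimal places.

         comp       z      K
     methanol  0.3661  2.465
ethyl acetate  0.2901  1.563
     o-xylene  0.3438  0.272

two-phase, V/F = 0.5554

ΣzᵢKᵢ = 1.4494; Σzᵢ/Kᵢ = 1.5981.
Both exceed 1, so a two-phase solution exists.
Rachford–Rice: g(ψ) = Σ zᵢ(Kᵢ−1)/(1+ψ(Kᵢ−1)) = 0.
Newton iteration, ψ⁰ = 0.47:
  ψ = 0.4700: g = 0.06632, g' = -0.7541 → ψ = 0.5579
  ψ = 0.5579: g = -0.00208, g' = -0.8079 → ψ = 0.5554
Converged at ψ = 0.5554.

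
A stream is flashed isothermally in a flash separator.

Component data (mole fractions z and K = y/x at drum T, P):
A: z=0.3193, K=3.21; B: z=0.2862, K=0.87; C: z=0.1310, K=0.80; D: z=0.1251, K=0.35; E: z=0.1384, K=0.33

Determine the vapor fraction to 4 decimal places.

ψ = 0.5104

Material balance + equilibrium reduce to Σ zᵢ(Kᵢ−1)/(1+ψ(Kᵢ−1)) = 0.
g(0) = ΣzᵢKᵢ − 1 = 0.4682 and g(1) = 1 − Σzᵢ/Kᵢ = -0.3690, so a root lies in (0, 1).
Iterate (Newton) starting at ψ = 0.5:
  ψ = 0.5000: g = 0.00642, g' = -0.6204 → ψ = 0.5103
  ψ = 0.5103: g = 0.00001, g' = -0.6183 → ψ = 0.5104
Converged at ψ = 0.5104.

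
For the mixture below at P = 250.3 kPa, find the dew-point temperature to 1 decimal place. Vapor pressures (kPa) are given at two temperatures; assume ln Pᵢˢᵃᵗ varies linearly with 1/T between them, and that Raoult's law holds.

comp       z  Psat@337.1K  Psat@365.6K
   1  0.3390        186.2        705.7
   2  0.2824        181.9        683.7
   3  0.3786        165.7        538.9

Dew-point temperature: Σzᵢ·P/Pᵢˢᵃᵗ(T) = 1. Interpolate ln Pᵢˢᵃᵗ = aᵢ + bᵢ/T.
  T = 337.1 K: ΣzᵢP/Pᵢˢᵃᵗ = 1.4162
  T = 365.6 K: ΣzᵢP/Pᵢˢᵃᵗ = 0.3995
  T = 351.4 K: ΣzᵢP/Pᵢˢᵃᵗ = 0.7310
  T = 344.2 K: ΣzᵢP/Pᵢˢᵃᵗ = 1.0126
  T = 347.8 K: ΣzᵢP/Pᵢˢᵃᵗ = 0.8589
  T = 346.0 K: ΣzᵢP/Pᵢˢᵃᵗ = 0.9322
Interpolating between 344.2 K and 346.0 K gives T ≈ 344.5 K.

T = 344.5 K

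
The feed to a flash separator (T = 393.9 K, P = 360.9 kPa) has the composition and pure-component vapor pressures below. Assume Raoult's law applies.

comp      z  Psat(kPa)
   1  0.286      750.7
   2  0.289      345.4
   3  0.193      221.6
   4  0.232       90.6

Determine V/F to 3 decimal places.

V/F = 0.102

Raoult's law: Kᵢ = Pᵢˢᵃᵗ/P = Pᵢˢᵃᵗ/360.9.
  K_1 = 750.7/360.9 = 2.08008, K_2 = 345.4/360.9 = 0.95705, K_3 = 221.6/360.9 = 0.61402, K_4 = 90.6/360.9 = 0.25104
Rachford–Rice: g(V/F) = Σ zᵢ(Kᵢ−1)/(1+V/F(Kᵢ−1)) = 0.
Feasibility: ΣzᵢKᵢ = 1.048, Σzᵢ/Kᵢ = 1.678 — both > 1, two phases present.
Newton–Raphson from V/F = 0.5:
  V/F = 0.500: g = -0.1822, g' = -0.518 → V/F = 0.148
  V/F = 0.148: g = -0.0207, g' = -0.445 → V/F = 0.102
Converged at V/F = 0.102.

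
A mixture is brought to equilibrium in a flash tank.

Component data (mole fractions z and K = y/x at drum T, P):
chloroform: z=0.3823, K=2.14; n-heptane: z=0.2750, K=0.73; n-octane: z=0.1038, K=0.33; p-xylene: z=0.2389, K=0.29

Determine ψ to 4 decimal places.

Newton iteration, ψ⁰ = 0.5:
  ψ = 0.5000: g = -0.17580, g' = -0.6232 → ψ = 0.2179
  ψ = 0.2179: g = -0.01189, g' = -0.5739 → ψ = 0.1972
  ψ = 0.1972: g = 0.00004, g' = -0.5783 → ψ = 0.1973
Converged at ψ = 0.1973.

ψ = 0.1973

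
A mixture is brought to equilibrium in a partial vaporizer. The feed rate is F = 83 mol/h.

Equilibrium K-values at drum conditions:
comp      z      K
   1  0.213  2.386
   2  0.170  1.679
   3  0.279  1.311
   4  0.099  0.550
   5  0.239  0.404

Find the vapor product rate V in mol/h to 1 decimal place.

V = 56.2 mol/h

Rachford–Rice: g(β) = Σ zᵢ(Kᵢ−1)/(1+β(Kᵢ−1)) = 0.
Feasibility: ΣzᵢKᵢ = 1.310, Σzᵢ/Kᵢ = 1.175 — both > 1, two phases present.
Iterate (Newton) starting at β = 0.34:
  β = 0.340: g = 0.1417, g' = -0.424 → β = 0.674
  β = 0.674: g = 0.0016, g' = -0.443 → β = 0.677
Converged at β = 0.677.
Then V = β·F = 0.6774·83 = 56.2 mol/h and L = F − V = 26.8 mol/h.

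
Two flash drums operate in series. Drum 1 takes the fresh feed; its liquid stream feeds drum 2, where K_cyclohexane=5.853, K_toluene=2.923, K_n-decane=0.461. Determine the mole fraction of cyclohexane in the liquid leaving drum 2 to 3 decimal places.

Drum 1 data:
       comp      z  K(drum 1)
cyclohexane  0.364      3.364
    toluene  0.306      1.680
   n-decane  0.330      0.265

Drum 1:
Iterate (Newton) starting at ψ₁ = 0.39:
  ψ₁ = 0.390: g = 0.2722, g' = -0.989 → ψ₁ = 0.665
  ψ₁ = 0.665: g = 0.0033, g' = -1.057 → ψ₁ = 0.668
Converged at ψ₁ = 0.668.
Drum-1 compositions:
  cyclohexane: x = 0.141, y = 0.475
  toluene: x = 0.210, y = 0.353
  n-decane: x = 0.648, y = 0.172
Drum-2 feed = drum-1 liquid: z₂ = (0.1411, 0.2104, 0.6485).
Drum 2:
Let ψ₂ = V/F and solve Σ zᵢ(Kᵢ−1)/(1+ψ₂(Kᵢ−1)) = 0.
Feasibility: ΣzᵢKᵢ = 1.740, Σzᵢ/Kᵢ = 1.503 — both > 1, two phases present.
Iterate (Newton) starting at ψ₂ = 0.5:
  ψ₂ = 0.500: g = -0.0724, g' = -0.838 → ψ₂ = 0.414
  ψ₂ = 0.414: g = 0.0032, g' = -0.921 → ψ₂ = 0.417
Converged at ψ₂ = 0.417.
  cyclohexane: x = 0.047, y = 0.273
  toluene: x = 0.117, y = 0.341
  n-decane: x = 0.837, y = 0.386

x_cyclohexane (drum 2) = 0.047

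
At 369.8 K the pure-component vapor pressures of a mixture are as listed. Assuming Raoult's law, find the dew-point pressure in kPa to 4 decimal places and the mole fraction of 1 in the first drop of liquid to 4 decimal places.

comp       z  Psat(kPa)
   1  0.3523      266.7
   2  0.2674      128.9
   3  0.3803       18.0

At the dew point ψ → 1, so Σzᵢ/Kᵢ = 1 with Kᵢ = Pᵢˢᵃᵗ/P ⇒ 1/P = Σzᵢ/Pᵢˢᵃᵗ.
1/P = 0.3523/266.7 + 0.2674/128.9 + 0.3803/18.0 = 0.0245232 ⇒ P = 40.7777 kPa
xᵢ = zᵢP/Pᵢˢᵃᵗ ⇒ x_1 = 0.3523·40.7777/266.7 = 0.0539

Pdew = 40.7777 kPa, x_1 = 0.0539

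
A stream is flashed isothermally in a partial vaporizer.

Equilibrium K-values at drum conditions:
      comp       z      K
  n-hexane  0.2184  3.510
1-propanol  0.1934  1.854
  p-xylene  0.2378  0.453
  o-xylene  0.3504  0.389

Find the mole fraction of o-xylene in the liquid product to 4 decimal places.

Rachford–Rice: g(ψ) = Σ zᵢ(Kᵢ−1)/(1+ψ(Kᵢ−1)) = 0.
g(0) = ΣzᵢKᵢ − 1 = 0.3692 and g(1) = 1 − Σzᵢ/Kᵢ = -0.5923, so a root lies in (0, 1).
Iterate (Newton) starting at ψ = 0.5:
  ψ = 0.5000: g = -0.12848, g' = -0.7459 → ψ = 0.3277
  ψ = 0.3277: g = 0.00361, g' = -0.8104 → ψ = 0.3322
Converged at ψ = 0.3322.
Compositions from xᵢ = zᵢ/(1+ψ(Kᵢ−1)), yᵢ = Kᵢxᵢ:
  n-hexane: x = 0.1191, y = 0.4180
  1-propanol: x = 0.1507, y = 0.2793
  p-xylene: x = 0.2906, y = 0.1316
  o-xylene: x = 0.4396, y = 0.1710

x_o-xylene = 0.4396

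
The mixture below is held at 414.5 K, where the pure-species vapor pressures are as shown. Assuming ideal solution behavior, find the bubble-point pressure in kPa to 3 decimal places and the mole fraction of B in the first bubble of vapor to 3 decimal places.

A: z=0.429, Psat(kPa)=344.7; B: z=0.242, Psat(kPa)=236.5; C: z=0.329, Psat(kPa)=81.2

Pbub = 231.824 kPa, y_B = 0.247

At the bubble point ψ → 0, so ΣzᵢKᵢ = 1 with Kᵢ = Pᵢˢᵃᵗ/P ⇒ P = ΣzᵢPᵢˢᵃᵗ.
P = 0.429·344.7 + 0.242·236.5 + 0.329·81.2 = 231.824 kPa
yᵢ = zᵢPᵢˢᵃᵗ/P ⇒ y_B = 0.242·236.5/231.824 = 0.247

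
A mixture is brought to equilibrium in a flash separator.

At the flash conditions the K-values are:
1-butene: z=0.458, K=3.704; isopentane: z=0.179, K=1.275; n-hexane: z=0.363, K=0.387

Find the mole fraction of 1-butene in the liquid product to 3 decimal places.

x_1-butene = 0.145

Rachford–Rice: g(ψ) = Σ zᵢ(Kᵢ−1)/(1+ψ(Kᵢ−1)) = 0.
g(0) = ΣzᵢKᵢ − 1 = 1.065 and g(1) = 1 − Σzᵢ/Kᵢ = -0.202, so a root lies in (0, 1).
Newton–Raphson from ψ = 0.5:
  ψ = 0.500: g = 0.2490, g' = -0.899 → ψ = 0.777
  ψ = 0.777: g = 0.0152, g' = -0.855 → ψ = 0.795
  ψ = 0.795: g = -0.0001, g' = -0.865 → ψ = 0.794
Converged at ψ = 0.794.
Compositions from xᵢ = zᵢ/(1+ψ(Kᵢ−1)), yᵢ = Kᵢxᵢ:
  1-butene: x = 0.145, y = 0.539
  isopentane: x = 0.147, y = 0.187
  n-hexane: x = 0.708, y = 0.274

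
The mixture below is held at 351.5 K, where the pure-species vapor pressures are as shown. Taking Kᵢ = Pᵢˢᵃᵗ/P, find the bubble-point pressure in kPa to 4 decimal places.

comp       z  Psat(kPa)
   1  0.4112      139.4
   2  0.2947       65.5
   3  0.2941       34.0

Pbub = 86.6235 kPa

At the bubble point ψ → 0, so ΣzᵢKᵢ = 1 with Kᵢ = Pᵢˢᵃᵗ/P ⇒ P = ΣzᵢPᵢˢᵃᵗ.
P = 0.4112·139.4 + 0.2947·65.5 + 0.2941·34.0 = 86.6235 kPa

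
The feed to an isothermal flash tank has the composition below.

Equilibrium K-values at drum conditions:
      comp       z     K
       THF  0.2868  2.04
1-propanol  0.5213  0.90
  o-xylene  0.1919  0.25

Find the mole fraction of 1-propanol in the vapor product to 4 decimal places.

y_1-propanol = 0.4820

Material balance + equilibrium reduce to Σ zᵢ(Kᵢ−1)/(1+ψ(Kᵢ−1)) = 0.
g(0) = ΣzᵢKᵢ − 1 = 0.1022 and g(1) = 1 − Σzᵢ/Kᵢ = -0.4874, so a root lies in (0, 1).
Newton iteration, ψ⁰ = 0.5:
  ψ = 0.5000: g = -0.08892, g' = -0.4164 → ψ = 0.2864
  ψ = 0.2864: g = -0.00716, g' = -0.3648 → ψ = 0.2668
Converged at ψ = 0.2668.
Compositions from xᵢ = zᵢ/(1+ψ(Kᵢ−1)), yᵢ = Kᵢxᵢ:
  THF: x = 0.2245, y = 0.4580
  1-propanol: x = 0.5356, y = 0.4820
  o-xylene: x = 0.2399, y = 0.0600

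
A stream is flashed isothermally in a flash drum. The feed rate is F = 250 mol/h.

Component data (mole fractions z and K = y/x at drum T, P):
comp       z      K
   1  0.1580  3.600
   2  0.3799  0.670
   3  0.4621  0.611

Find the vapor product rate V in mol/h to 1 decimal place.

V = 28.0 mol/h

Rachford–Rice: g(ψ) = Σ zᵢ(Kᵢ−1)/(1+ψ(Kᵢ−1)) = 0.
g(0) = ΣzᵢKᵢ − 1 = 0.1057 and g(1) = 1 − Σzᵢ/Kᵢ = -0.3672, so a root lies in (0, 1).
Newton–Raphson from ψ = 0.64:
  ψ = 0.6400: g = -0.24407, g' = -0.3410 → ψ = 0.0000
  ψ = 0.0000: g = 0.10567, g' = -1.1794 → ψ = 0.0896
  ψ = 0.0896: g = 0.01774, g' = -0.8216 → ψ = 0.1112
  ψ = 0.1112: g = 0.00064, g' = -0.7637 → ψ = 0.1120
Converged at ψ = 0.1120.
Then V = ψ·F = 0.1120·250 = 28.0 mol/h and L = F − V = 222.0 mol/h.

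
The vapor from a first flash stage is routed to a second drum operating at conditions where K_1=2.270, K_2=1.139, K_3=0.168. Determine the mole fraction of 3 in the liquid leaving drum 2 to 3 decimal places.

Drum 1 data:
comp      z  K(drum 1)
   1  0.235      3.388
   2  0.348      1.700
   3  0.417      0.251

x_3 (drum 2) = 0.382

Drum 1:
Newton iteration, ψ₁⁰ = 0.43:
  ψ₁ = 0.430: g = 0.0034, g' = -0.936 → ψ₁ = 0.434
Converged at ψ₁ = 0.434.
Drum-1 compositions:
  1: x = 0.115, y = 0.391
  2: x = 0.267, y = 0.454
  3: x = 0.618, y = 0.155
Drum-2 feed = drum-1 vapor: z₂ = (0.3911, 0.4538, 0.1550).
Drum 2:
Rachford–Rice: g(ψ₂) = Σ zᵢ(Kᵢ−1)/(1+ψ₂(Kᵢ−1)) = 0.
g(0) = ΣzᵢKᵢ − 1 = 0.431 and g(1) = 1 − Σzᵢ/Kᵢ = -0.493, so a root lies in (0, 1).
Newton iteration, ψ₂⁰ = 0.5:
  ψ₂ = 0.500: g = 0.1420, g' = -0.558 → ψ₂ = 0.754
  ψ₂ = 0.754: g = -0.0355, g' = -0.945 → ψ₂ = 0.717
  ψ₂ = 0.717: g = -0.0021, g' = -0.839 → ψ₂ = 0.714
Converged at ψ₂ = 0.714.
  1: x = 0.205, y = 0.466
  2: x = 0.413, y = 0.470
  3: x = 0.382, y = 0.064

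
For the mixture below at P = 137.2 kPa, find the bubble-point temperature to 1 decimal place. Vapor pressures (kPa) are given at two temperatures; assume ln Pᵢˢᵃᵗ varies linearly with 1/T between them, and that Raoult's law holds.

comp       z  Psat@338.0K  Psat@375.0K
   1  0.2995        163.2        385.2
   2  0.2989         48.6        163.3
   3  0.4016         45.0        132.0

T = 356.8 K

Bubble-point temperature: ΣzᵢPᵢˢᵃᵗ(T) = P. Interpolate ln Pᵢˢᵃᵗ = aᵢ + bᵢ/T.
  T = 338.0 K: ΣzᵢPᵢˢᵃᵗ = 81.48 kPa
  T = 375.0 K: ΣzᵢPᵢˢᵃᵗ = 217.19 kPa
  T = 356.5 K: ΣzᵢPᵢˢᵃᵗ = 136.09 kPa
  T = 365.8 K: ΣzᵢPᵢˢᵃᵗ = 173.06 kPa
  T = 361.1 K: ΣzᵢPᵢˢᵃᵗ = 153.48 kPa
  T = 358.8 K: ΣzᵢPᵢˢᵃᵗ = 144.57 kPa
Interpolating between 356.5 K and 358.8 K gives T ≈ 356.8 K.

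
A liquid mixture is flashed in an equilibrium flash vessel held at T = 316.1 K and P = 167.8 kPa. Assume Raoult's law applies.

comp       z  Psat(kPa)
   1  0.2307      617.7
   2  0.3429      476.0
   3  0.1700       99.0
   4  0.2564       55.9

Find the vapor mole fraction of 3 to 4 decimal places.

Raoult's law: Kᵢ = Pᵢˢᵃᵗ/P = Pᵢˢᵃᵗ/167.8.
  K_1 = 617.7/167.8 = 3.681168, K_2 = 476.0/167.8 = 2.836710, K_3 = 99.0/167.8 = 0.589988, K_4 = 55.9/167.8 = 0.333135
Let ψ = V/F and solve Σ zᵢ(Kᵢ−1)/(1+ψ(Kᵢ−1)) = 0.
Check two-phase: ΣzᵢKᵢ = 2.0077 > 1 and Σzᵢ/Kᵢ = 1.2413 > 1, so g(0) = 1.0077 > 0 and g(1) = -0.2413 < 0.
Iterate (Newton) starting at ψ = 0.5:
  ψ = 0.5000: g = 0.24839, g' = -0.9189 → ψ = 0.7703
  ψ = 0.7703: g = 0.00912, g' = -0.9181 → ψ = 0.7802
Converged at ψ = 0.7802.
Compositions from xᵢ = zᵢ/(1+ψ(Kᵢ−1)), yᵢ = Kᵢxᵢ:
  1: x = 0.0746, y = 0.2747
  2: x = 0.1409, y = 0.3998
  3: x = 0.2500, y = 0.1475
  4: x = 0.5345, y = 0.1781

y_3 = 0.1475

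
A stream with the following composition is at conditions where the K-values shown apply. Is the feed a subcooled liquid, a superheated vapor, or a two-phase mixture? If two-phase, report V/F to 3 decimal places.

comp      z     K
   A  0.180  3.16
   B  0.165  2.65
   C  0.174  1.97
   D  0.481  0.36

ΣzᵢKᵢ = 1.522; Σzᵢ/Kᵢ = 1.544.
Both exceed 1, so a two-phase solution exists.
Let ψ = V/F and solve Σ zᵢ(Kᵢ−1)/(1+ψ(Kᵢ−1)) = 0.
Iterate (Newton) starting at ψ = 0.42:
  ψ = 0.420: g = 0.0636, g' = -0.839 → ψ = 0.496
Converged at ψ = 0.496.

two-phase, V/F = 0.496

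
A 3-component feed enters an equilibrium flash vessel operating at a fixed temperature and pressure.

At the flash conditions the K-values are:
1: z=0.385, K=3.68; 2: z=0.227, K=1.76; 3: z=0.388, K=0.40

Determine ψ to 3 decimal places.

Material balance + equilibrium reduce to Σ zᵢ(Kᵢ−1)/(1+ψ(Kᵢ−1)) = 0.
Feasibility: ΣzᵢKᵢ = 1.972, Σzᵢ/Kᵢ = 1.204 — both > 1, two phases present.
Newton–Raphson from ψ = 0.5:
  ψ = 0.500: g = 0.2334, g' = -0.859 → ψ = 0.772
  ψ = 0.772: g = 0.0115, g' = -0.830 → ψ = 0.786
  ψ = 0.786: g = -0.0001, g' = -0.838 → ψ = 0.785
Converged at ψ = 0.785.

ψ = 0.785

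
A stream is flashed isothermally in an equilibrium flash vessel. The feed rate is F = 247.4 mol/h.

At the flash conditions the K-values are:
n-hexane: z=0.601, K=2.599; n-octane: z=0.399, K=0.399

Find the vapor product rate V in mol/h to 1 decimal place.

V = 185.7 mol/h

Material balance + equilibrium reduce to Σ zᵢ(Kᵢ−1)/(1+β(Kᵢ−1)) = 0.
Check two-phase: ΣzᵢKᵢ = 1.721 > 1 and Σzᵢ/Kᵢ = 1.231 > 1, so g(0) = 0.721 > 0 and g(1) = -0.231 < 0.
Iterate (Newton) starting at β = 0.5:
  β = 0.500: g = 0.1912, g' = -0.769 → β = 0.749
  β = 0.749: g = 0.0015, g' = -0.795 → β = 0.750
Converged at β = 0.750.
Then V = β·F = 0.7505·247.4 = 185.7 mol/h and L = F − V = 61.7 mol/h.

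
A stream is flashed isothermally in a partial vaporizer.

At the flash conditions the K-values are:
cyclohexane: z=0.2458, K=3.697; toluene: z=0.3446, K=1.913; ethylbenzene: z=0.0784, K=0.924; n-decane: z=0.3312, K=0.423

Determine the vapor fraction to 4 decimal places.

Iterate (Newton) starting at ψ = 0.53:
  ψ = 0.5300: g = 0.20340, g' = -0.6627 → ψ = 0.8369
  ψ = 0.8369: g = 0.00593, g' = -0.6737 → ψ = 0.8457
Converged at ψ = 0.8457.

ψ = 0.8457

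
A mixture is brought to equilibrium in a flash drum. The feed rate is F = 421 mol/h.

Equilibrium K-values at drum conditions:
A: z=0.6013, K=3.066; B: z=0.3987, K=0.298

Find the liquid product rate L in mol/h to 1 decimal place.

Rachford–Rice: g(V/F) = Σ zᵢ(Kᵢ−1)/(1+V/F(Kᵢ−1)) = 0.
Feasibility: ΣzᵢKᵢ = 1.9624, Σzᵢ/Kᵢ = 1.5340 — both > 1, two phases present.
Binary case is linear: z₁(K₁−1)(1+V/F(K₂−1)) + z₂(K₂−1)(1+V/F(K₁−1)) = 0
⇒ V/F = [z₁(K₁−1)+z₂(K₂−1)] / [−(K₁−1)(K₂−1)] = 0.96240/1.45033 = 0.6636
Then V = V/F·F = 0.6636·421 = 279.4 mol/h and L = F − V = 141.6 mol/h.

L = 141.6 mol/h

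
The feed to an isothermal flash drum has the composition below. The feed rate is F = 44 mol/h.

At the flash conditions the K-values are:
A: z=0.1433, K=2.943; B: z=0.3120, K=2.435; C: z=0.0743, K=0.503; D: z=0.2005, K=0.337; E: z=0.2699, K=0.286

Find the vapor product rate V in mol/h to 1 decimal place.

V = 14.9 mol/h

Newton–Raphson from V/F = 0.5:
  V/F = 0.5000: g = -0.14578, g' = -0.9195 → V/F = 0.3415
  V/F = 0.3415: g = -0.00328, g' = -0.8994 → V/F = 0.3378
Converged at V/F = 0.3378.
Then V = V/F·F = 0.3378·44 = 14.9 mol/h and L = F − V = 29.1 mol/h.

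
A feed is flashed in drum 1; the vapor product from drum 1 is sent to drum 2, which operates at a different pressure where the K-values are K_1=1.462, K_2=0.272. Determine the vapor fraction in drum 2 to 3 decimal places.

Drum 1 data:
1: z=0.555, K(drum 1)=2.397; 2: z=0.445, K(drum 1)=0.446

Drum 1:
Newton iteration, ψ₁⁰ = 0.5:
  ψ₁ = 0.500: g = 0.1155, g' = -0.637 → ψ₁ = 0.681
  ψ₁ = 0.681: g = 0.0012, g' = -0.637 → ψ₁ = 0.683
Converged at ψ₁ = 0.683.
Drum-1 compositions:
  1: x = 0.284, y = 0.681
  2: x = 0.716, y = 0.319
Drum-2 feed = drum-1 vapor: z₂ = (0.6806, 0.3194).
Drum 2:
Let ψ₂ = V/F and solve Σ zᵢ(Kᵢ−1)/(1+ψ₂(Kᵢ−1)) = 0.
Feasibility: ΣzᵢKᵢ = 1.082, Σzᵢ/Kᵢ = 1.640 — both > 1, two phases present.
Iterate (Newton) starting at ψ₂ = 0.5:
  ψ₂ = 0.500: g = -0.1101, g' = -0.514 → ψ₂ = 0.286
  ψ₂ = 0.286: g = -0.0158, g' = -0.383 → ψ₂ = 0.245
  ψ₂ = 0.245: g = -0.0003, g' = -0.368 → ψ₂ = 0.244
Converged at ψ₂ = 0.244.
  1: x = 0.612, y = 0.894
  2: x = 0.388, y = 0.106

V/F (drum 2) = 0.244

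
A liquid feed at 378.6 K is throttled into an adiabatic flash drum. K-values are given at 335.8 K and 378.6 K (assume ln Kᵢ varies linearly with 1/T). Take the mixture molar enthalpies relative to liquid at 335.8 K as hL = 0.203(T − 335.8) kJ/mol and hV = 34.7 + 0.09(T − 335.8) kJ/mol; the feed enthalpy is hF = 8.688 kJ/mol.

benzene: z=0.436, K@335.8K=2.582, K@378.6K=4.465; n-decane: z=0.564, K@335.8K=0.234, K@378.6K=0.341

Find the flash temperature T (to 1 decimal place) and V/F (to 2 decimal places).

Adiabatic flash: solve Rachford–Rice at each trial T, then check hF = ψ·hV(T) + (1−ψ)·hL(T).
  T = 335.8 K: K = (2.582, 0.234), RR gives ψ = 0.213, H_out = 7.380 kJ/mol
  T = 378.6 K: K = (4.465, 0.341), RR gives ψ = 0.499, H_out = 23.585 kJ/mol
  T = 357.2 K: K = (3.452, 0.286), RR gives ψ = 0.380, H_out = 16.621 kJ/mol
  T = 346.5 K: K = (2.999, 0.259), RR gives ψ = 0.306, H_out = 12.437 kJ/mol
  T = 341.1 K: K = (2.784, 0.246), RR gives ψ = 0.262, H_out = 10.024 kJ/mol
  T = 338.5 K: K = (2.684, 0.240), RR gives ψ = 0.239, H_out = 8.766 kJ/mol
  T = 337.1 K: K = (2.631, 0.237), RR gives ψ = 0.226, H_out = 8.058 kJ/mol
Linear interpolation between T = 337.1 (H_out = 8.058) and T = 338.5 (H_out = 8.766) on hF = 8.688 gives T ≈ 338.3 K, at which ψ = 0.24.

T = 338.3 K, V/F = 0.24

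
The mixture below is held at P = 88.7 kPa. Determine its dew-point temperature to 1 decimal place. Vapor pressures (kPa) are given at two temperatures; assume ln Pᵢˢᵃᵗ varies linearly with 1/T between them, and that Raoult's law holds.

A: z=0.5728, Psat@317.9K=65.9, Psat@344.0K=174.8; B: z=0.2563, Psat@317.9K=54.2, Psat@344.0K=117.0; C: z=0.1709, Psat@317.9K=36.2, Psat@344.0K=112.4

Dew-point temperature: Σzᵢ·P/Pᵢˢᵃᵗ(T) = 1. Interpolate ln Pᵢˢᵃᵗ = aᵢ + bᵢ/T.
  T = 317.9 K: ΣzᵢP/Pᵢˢᵃᵗ = 1.6092
  T = 344.0 K: ΣzᵢP/Pᵢˢᵃᵗ = 0.6198
  T = 330.9 K: ΣzᵢP/Pᵢˢᵃᵗ = 0.9797
  T = 324.4 K: ΣzᵢP/Pᵢˢᵃᵗ = 1.2487
  T = 327.6 K: ΣzᵢP/Pᵢˢᵃᵗ = 1.1066
  T = 329.2 K: ΣzᵢP/Pᵢˢᵃᵗ = 1.0428
  T = 330.0 K: ΣzᵢP/Pᵢˢᵃᵗ = 1.0125
Interpolating between 330.0 K and 330.9 K gives T ≈ 330.3 K.

T = 330.3 K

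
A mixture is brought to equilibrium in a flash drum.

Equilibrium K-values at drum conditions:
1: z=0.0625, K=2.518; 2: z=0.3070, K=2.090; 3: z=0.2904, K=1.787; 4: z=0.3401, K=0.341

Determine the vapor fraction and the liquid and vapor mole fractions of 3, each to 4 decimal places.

Rachford–Rice: g(ψ) = Σ zᵢ(Kᵢ−1)/(1+ψ(Kᵢ−1)) = 0.
g(0) = ΣzᵢKᵢ − 1 = 0.4339 and g(1) = 1 − Σzᵢ/Kᵢ = -0.3316, so a root lies in (0, 1).
Newton iteration, ψ⁰ = 0.46:
  ψ = 0.4600: g = 0.12492, g' = -0.6128 → ψ = 0.6638
  ψ = 0.6638: g = -0.00690, g' = -0.7029 → ψ = 0.6540
Converged at ψ = 0.6540.
Compositions from xᵢ = zᵢ/(1+ψ(Kᵢ−1)), yᵢ = Kᵢxᵢ:
  1: x = 0.0314, y = 0.0790
  2: x = 0.1792, y = 0.3746
  3: x = 0.1917, y = 0.3426
  4: x = 0.5977, y = 0.2038

ψ = 0.6540, x_3 = 0.1917, y_3 = 0.3426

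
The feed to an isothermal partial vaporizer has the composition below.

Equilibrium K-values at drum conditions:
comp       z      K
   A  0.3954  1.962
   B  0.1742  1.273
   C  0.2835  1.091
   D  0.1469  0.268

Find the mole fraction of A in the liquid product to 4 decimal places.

Let ψ = V/F and solve Σ zᵢ(Kᵢ−1)/(1+ψ(Kᵢ−1)) = 0.
g(0) = ΣzᵢKᵢ − 1 = 0.3462 and g(1) = 1 − Σzᵢ/Kᵢ = -0.1464, so a root lies in (0, 1).
Newton–Raphson from ψ = 0.62:
  ψ = 0.6200: g = 0.10647, g' = -0.4191 → ψ = 0.8741
  ψ = 0.8741: g = -0.02963, g' = -0.7252 → ψ = 0.8332
  ψ = 0.8332: g = -0.00180, g' = -0.6407 → ψ = 0.8304
Converged at ψ = 0.8304.
Compositions from xᵢ = zᵢ/(1+ψ(Kᵢ−1)), yᵢ = Kᵢxᵢ:
  A: x = 0.2198, y = 0.4313
  B: x = 0.1420, y = 0.1808
  C: x = 0.2636, y = 0.2876
  D: x = 0.3746, y = 0.1004

x_A = 0.2198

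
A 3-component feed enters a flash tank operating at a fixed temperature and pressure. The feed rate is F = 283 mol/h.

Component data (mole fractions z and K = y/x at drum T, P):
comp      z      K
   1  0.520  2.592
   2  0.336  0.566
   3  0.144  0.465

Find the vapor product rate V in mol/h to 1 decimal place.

V = 229.6 mol/h

Let ψ = V/F and solve Σ zᵢ(Kᵢ−1)/(1+ψ(Kᵢ−1)) = 0.
Check two-phase: ΣzᵢKᵢ = 1.605 > 1 and Σzᵢ/Kᵢ = 1.104 > 1, so g(0) = 0.605 > 0 and g(1) = -0.104 < 0.
Newton iteration, ψ⁰ = 0.53:
  ψ = 0.530: g = 0.1521, g' = -0.575 → ψ = 0.795
  ψ = 0.795: g = 0.0089, g' = -0.529 → ψ = 0.811
Converged at ψ = 0.811.
Then V = ψ·F = 0.8114·283 = 229.6 mol/h and L = F − V = 53.4 mol/h.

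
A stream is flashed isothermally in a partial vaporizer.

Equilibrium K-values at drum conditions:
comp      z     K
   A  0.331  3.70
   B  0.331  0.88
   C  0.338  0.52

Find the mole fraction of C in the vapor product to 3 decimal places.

y_C = 0.274

Newton iteration, V/F⁰ = 0.43:
  V/F = 0.430: g = 0.1672, g' = -0.646 → V/F = 0.689
  V/F = 0.689: g = 0.0267, g' = -0.474 → V/F = 0.745
  V/F = 0.745: g = 0.0004, g' = -0.460 → V/F = 0.746
Converged at V/F = 0.746.
Compositions from xᵢ = zᵢ/(1+V/F(Kᵢ−1)), yᵢ = Kᵢxᵢ:
  A: x = 0.110, y = 0.406
  B: x = 0.364, y = 0.320
  C: x = 0.527, y = 0.274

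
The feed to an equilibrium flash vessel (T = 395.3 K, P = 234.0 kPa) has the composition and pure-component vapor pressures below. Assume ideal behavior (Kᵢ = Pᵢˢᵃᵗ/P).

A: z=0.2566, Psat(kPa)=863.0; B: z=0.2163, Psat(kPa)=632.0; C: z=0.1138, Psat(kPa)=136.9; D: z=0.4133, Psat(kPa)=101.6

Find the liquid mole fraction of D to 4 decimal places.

Raoult's law: Kᵢ = Pᵢˢᵃᵗ/P = Pᵢˢᵃᵗ/234.0.
  K_A = 863.0/234.0 = 3.688034, K_B = 632.0/234.0 = 2.700855, K_C = 136.9/234.0 = 0.585043, K_D = 101.6/234.0 = 0.434188
Material balance + equilibrium reduce to Σ zᵢ(Kᵢ−1)/(1+ψ(Kᵢ−1)) = 0.
Check two-phase: ΣzᵢKᵢ = 1.7766 > 1 and Σzᵢ/Kᵢ = 1.2961 > 1, so g(0) = 0.7766 > 0 and g(1) = -0.2961 < 0.
Iterate (Newton) starting at ψ = 0.5:
  ψ = 0.5000: g = 0.10738, g' = -0.8087 → ψ = 0.6328
  ψ = 0.6328: g = 0.00425, g' = -0.7564 → ψ = 0.6384
Converged at ψ = 0.6384.
Compositions from xᵢ = zᵢ/(1+ψ(Kᵢ−1)), yᵢ = Kᵢxᵢ:
  A: x = 0.0945, y = 0.3484
  B: x = 0.1037, y = 0.2801
  C: x = 0.1548, y = 0.0906
  D: x = 0.6470, y = 0.2809

x_D = 0.6470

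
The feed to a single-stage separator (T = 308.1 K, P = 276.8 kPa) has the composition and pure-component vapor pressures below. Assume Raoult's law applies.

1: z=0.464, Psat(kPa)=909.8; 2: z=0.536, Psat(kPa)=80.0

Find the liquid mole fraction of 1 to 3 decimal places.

x_1 = 0.237

Raoult's law: Kᵢ = Pᵢˢᵃᵗ/P = Pᵢˢᵃᵗ/276.8.
  K_1 = 909.8/276.8 = 3.28685, K_2 = 80.0/276.8 = 0.28902
Material balance + equilibrium reduce to Σ zᵢ(Kᵢ−1)/(1+β(Kᵢ−1)) = 0.
g(0) = ΣzᵢKᵢ − 1 = 0.680 and g(1) = 1 − Σzᵢ/Kᵢ = -0.996, so a root lies in (0, 1).
Newton iteration, β⁰ = 0.5:
  β = 0.500: g = -0.0962, g' = -1.180 → β = 0.418
Converged at β = 0.418.
Compositions from xᵢ = zᵢ/(1+β(Kᵢ−1)), yᵢ = Kᵢxᵢ:
  1: x = 0.237, y = 0.780
  2: x = 0.763, y = 0.220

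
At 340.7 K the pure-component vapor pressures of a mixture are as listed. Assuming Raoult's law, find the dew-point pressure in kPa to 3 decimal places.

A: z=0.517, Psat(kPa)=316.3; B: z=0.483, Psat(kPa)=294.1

Pdew = 305.174 kPa

At the dew point ψ → 1, so Σzᵢ/Kᵢ = 1 with Kᵢ = Pᵢˢᵃᵗ/P ⇒ 1/P = Σzᵢ/Pᵢˢᵃᵗ.
1/P = 0.517/316.3 + 0.483/294.1 = 0.003277 ⇒ P = 305.174 kPa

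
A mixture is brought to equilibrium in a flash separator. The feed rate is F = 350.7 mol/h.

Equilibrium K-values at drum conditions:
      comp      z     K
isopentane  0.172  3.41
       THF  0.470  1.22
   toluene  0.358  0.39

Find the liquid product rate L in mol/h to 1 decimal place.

L = 198.5 mol/h

Newton–Raphson from V/F = 0.58:
  V/F = 0.580: g = -0.0734, g' = -0.511 → V/F = 0.436
  V/F = 0.436: g = -0.0012, g' = -0.504 → V/F = 0.434
Converged at V/F = 0.434.
Then V = V/F·F = 0.4340·350.7 = 152.2 mol/h and L = F − V = 198.5 mol/h.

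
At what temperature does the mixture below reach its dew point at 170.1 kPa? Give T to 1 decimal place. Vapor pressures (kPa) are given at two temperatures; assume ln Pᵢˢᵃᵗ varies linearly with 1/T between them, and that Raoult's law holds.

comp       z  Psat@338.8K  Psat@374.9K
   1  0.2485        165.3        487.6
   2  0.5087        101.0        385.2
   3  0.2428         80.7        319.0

T = 351.3 K

Dew-point temperature: Σzᵢ·P/Pᵢˢᵃᵗ(T) = 1. Interpolate ln Pᵢˢᵃᵗ = aᵢ + bᵢ/T.
  T = 338.8 K: ΣzᵢP/Pᵢˢᵃᵗ = 1.6242
  T = 374.9 K: ΣzᵢP/Pᵢˢᵃᵗ = 0.4408
  T = 356.9 K: ΣzᵢP/Pᵢˢᵃᵗ = 0.8161
  T = 347.9 K: ΣzᵢP/Pᵢˢᵃᵗ = 1.1385
  T = 352.4 K: ΣzᵢP/Pᵢˢᵃᵗ = 0.9618
  T = 350.1 K: ΣzᵢP/Pᵢˢᵃᵗ = 1.0478
  T = 351.2 K: ΣzᵢP/Pᵢˢᵃᵗ = 1.0056
  T = 351.8 K: ΣzᵢP/Pᵢˢᵃᵗ = 0.9834
  T = 351.5 K: ΣzᵢP/Pᵢˢᵃᵗ = 0.9944
  T = 351.4 K: ΣzᵢP/Pᵢˢᵃᵗ = 0.9981
Interpolating between 351.2 K and 351.4 K gives T ≈ 351.3 K.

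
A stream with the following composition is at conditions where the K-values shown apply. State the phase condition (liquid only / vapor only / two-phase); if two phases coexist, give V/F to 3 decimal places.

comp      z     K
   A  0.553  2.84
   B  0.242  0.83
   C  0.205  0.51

ΣzᵢKᵢ = 1.876; Σzᵢ/Kᵢ = 0.888.
Since Σzᵢ/Kᵢ < 1 the mixture is above its dew point — single vapor phase.

vapor only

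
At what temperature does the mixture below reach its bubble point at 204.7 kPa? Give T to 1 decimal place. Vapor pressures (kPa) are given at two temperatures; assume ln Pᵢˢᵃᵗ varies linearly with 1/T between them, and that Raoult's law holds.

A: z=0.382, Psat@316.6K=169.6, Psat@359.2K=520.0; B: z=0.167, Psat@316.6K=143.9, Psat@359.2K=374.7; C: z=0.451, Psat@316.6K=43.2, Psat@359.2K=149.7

Bubble-point temperature: ΣzᵢPᵢˢᵃᵗ(T) = P. Interpolate ln Pᵢˢᵃᵗ = aᵢ + bᵢ/T.
  T = 316.6 K: ΣzᵢPᵢˢᵃᵗ = 108.30 kPa
  T = 359.2 K: ΣzᵢPᵢˢᵃᵗ = 328.73 kPa
  T = 337.9 K: ΣzᵢPᵢˢᵃᵗ = 195.20 kPa
  T = 348.5 K: ΣzᵢPᵢˢᵃᵗ = 254.97 kPa
  T = 343.2 K: ΣzᵢPᵢˢᵃᵗ = 223.54 kPa
  T = 340.5 K: ΣzᵢPᵢˢᵃᵗ = 208.73 kPa
Interpolating between 337.9 K and 340.5 K gives T ≈ 339.7 K.

T = 339.7 K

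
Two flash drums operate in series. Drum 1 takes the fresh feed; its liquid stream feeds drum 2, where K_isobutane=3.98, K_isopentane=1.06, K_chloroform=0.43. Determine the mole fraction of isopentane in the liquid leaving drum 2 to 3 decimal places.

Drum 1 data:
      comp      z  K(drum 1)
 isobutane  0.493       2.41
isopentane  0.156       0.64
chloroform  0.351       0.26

Drum 1:
Iterate (Newton) starting at ψ₁ = 0.37:
  ψ₁ = 0.370: g = 0.0344, g' = -0.815 → ψ₁ = 0.412
Converged at ψ₁ = 0.412.
Drum-1 compositions:
  isobutane: x = 0.312, y = 0.751
  isopentane: x = 0.183, y = 0.117
  chloroform: x = 0.505, y = 0.131
Drum-2 feed = drum-1 liquid: z₂ = (0.3118, 0.1832, 0.5050).
Drum 2:
Let ψ₂ = V/F and solve Σ zᵢ(Kᵢ−1)/(1+ψ₂(Kᵢ−1)) = 0.
g(0) = ΣzᵢKᵢ − 1 = 0.652 and g(1) = 1 − Σzᵢ/Kᵢ = -0.426, so a root lies in (0, 1).
Iterate (Newton) starting at ψ₂ = 0.5:
  ψ₂ = 0.500: g = -0.0188, g' = -0.768 → ψ₂ = 0.476
Converged at ψ₂ = 0.476.
  isobutane: x = 0.129, y = 0.513
  isopentane: x = 0.178, y = 0.189
  chloroform: x = 0.693, y = 0.298

x_isopentane (drum 2) = 0.178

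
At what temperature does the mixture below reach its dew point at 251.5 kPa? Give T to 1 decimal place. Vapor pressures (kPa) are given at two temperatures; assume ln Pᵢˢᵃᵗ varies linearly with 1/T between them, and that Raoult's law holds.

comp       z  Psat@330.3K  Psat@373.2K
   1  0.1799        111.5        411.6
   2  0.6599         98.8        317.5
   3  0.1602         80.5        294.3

T = 363.0 K

Dew-point temperature: Σzᵢ·P/Pᵢˢᵃᵗ(T) = 1. Interpolate ln Pᵢˢᵃᵗ = aᵢ + bᵢ/T.
  T = 330.3 K: ΣzᵢP/Pᵢˢᵃᵗ = 2.5861
  T = 373.2 K: ΣzᵢP/Pᵢˢᵃᵗ = 0.7696
  T = 351.8 K: ΣzᵢP/Pᵢˢᵃᵗ = 1.3570
  T = 362.5 K: ΣzᵢP/Pᵢˢᵃᵗ = 1.0133
  T = 367.9 K: ΣzᵢP/Pᵢˢᵃᵗ = 0.8801
  T = 365.2 K: ΣzᵢP/Pᵢˢᵃᵗ = 0.9438
Interpolating between 362.5 K and 365.2 K gives T ≈ 363.0 K.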